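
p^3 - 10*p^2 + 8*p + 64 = (p - 8)*(p - 4)*(p + 2)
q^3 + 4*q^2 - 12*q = q*(q - 2)*(q + 6)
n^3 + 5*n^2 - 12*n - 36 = (n - 3)*(n + 2)*(n + 6)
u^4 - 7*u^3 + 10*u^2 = u^2*(u - 5)*(u - 2)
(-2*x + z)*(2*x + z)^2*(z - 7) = -8*x^3*z + 56*x^3 - 4*x^2*z^2 + 28*x^2*z + 2*x*z^3 - 14*x*z^2 + z^4 - 7*z^3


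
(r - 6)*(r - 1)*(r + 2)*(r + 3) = r^4 - 2*r^3 - 23*r^2 - 12*r + 36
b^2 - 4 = (b - 2)*(b + 2)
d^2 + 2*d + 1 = (d + 1)^2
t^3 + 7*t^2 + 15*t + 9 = (t + 1)*(t + 3)^2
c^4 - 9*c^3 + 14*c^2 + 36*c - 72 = (c - 6)*(c - 3)*(c - 2)*(c + 2)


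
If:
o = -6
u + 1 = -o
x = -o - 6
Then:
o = -6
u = 5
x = 0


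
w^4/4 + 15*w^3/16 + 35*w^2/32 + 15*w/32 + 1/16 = (w/4 + 1/4)*(w + 1/4)*(w + 1/2)*(w + 2)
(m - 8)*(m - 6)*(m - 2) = m^3 - 16*m^2 + 76*m - 96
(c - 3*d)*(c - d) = c^2 - 4*c*d + 3*d^2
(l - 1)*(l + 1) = l^2 - 1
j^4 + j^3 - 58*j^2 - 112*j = j*(j - 8)*(j + 2)*(j + 7)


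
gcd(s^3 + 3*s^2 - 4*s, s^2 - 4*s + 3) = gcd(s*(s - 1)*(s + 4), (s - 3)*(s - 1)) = s - 1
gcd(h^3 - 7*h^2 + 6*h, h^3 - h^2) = h^2 - h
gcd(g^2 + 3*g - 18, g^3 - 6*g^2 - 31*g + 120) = g - 3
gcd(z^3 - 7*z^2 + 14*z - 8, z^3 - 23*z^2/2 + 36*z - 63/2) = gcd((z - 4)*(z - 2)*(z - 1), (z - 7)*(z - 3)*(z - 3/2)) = 1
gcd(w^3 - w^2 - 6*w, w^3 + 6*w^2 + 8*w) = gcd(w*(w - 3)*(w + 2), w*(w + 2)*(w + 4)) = w^2 + 2*w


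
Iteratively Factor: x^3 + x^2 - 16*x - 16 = (x - 4)*(x^2 + 5*x + 4) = (x - 4)*(x + 1)*(x + 4)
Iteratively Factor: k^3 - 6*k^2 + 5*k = (k - 1)*(k^2 - 5*k) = (k - 5)*(k - 1)*(k)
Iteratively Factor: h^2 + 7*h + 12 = (h + 3)*(h + 4)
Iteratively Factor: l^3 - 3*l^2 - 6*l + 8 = (l - 4)*(l^2 + l - 2) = (l - 4)*(l - 1)*(l + 2)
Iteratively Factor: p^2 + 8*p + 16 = (p + 4)*(p + 4)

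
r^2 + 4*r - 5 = (r - 1)*(r + 5)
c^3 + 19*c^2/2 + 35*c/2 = c*(c + 5/2)*(c + 7)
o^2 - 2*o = o*(o - 2)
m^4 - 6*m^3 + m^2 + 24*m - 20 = (m - 5)*(m - 2)*(m - 1)*(m + 2)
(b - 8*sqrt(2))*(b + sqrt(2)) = b^2 - 7*sqrt(2)*b - 16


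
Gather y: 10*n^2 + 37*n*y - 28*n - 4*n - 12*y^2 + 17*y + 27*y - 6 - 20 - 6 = 10*n^2 - 32*n - 12*y^2 + y*(37*n + 44) - 32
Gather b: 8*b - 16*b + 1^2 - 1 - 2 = -8*b - 2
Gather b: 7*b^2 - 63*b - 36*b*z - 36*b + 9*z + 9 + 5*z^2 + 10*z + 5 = 7*b^2 + b*(-36*z - 99) + 5*z^2 + 19*z + 14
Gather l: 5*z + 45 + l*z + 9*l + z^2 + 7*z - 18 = l*(z + 9) + z^2 + 12*z + 27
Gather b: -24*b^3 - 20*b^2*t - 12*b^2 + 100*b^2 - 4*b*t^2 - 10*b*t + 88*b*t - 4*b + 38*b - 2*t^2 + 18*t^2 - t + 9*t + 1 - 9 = -24*b^3 + b^2*(88 - 20*t) + b*(-4*t^2 + 78*t + 34) + 16*t^2 + 8*t - 8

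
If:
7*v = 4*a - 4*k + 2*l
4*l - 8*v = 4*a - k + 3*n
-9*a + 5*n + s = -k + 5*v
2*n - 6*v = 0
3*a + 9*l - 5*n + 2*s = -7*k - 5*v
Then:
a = -55*v/202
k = -3*v/101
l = 805*v/202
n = 3*v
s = -2509*v/202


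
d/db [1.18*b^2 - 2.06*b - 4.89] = 2.36*b - 2.06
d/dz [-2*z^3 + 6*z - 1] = 6 - 6*z^2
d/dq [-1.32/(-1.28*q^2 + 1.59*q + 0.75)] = (2.0988 - 3.3792*q)/(-1.28*q^2 + 1.59*q + 0.75)^2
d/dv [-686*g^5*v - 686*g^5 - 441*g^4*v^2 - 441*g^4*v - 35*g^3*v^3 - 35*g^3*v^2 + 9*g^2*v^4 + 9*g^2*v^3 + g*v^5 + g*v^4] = g*(-686*g^4 - 882*g^3*v - 441*g^3 - 105*g^2*v^2 - 70*g^2*v + 36*g*v^3 + 27*g*v^2 + 5*v^4 + 4*v^3)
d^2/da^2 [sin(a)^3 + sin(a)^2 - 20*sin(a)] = -9*sin(a)^3 - 4*sin(a)^2 + 26*sin(a) + 2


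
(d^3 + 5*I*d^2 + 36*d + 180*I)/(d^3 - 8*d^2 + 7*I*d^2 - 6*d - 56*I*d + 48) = (d^2 - I*d + 30)/(d^2 + d*(-8 + I) - 8*I)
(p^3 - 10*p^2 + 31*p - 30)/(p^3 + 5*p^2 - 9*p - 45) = (p^2 - 7*p + 10)/(p^2 + 8*p + 15)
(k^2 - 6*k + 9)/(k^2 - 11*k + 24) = (k - 3)/(k - 8)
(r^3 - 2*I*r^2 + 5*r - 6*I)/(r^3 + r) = (r^2 - I*r + 6)/(r*(r + I))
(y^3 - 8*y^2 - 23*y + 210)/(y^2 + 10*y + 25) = (y^2 - 13*y + 42)/(y + 5)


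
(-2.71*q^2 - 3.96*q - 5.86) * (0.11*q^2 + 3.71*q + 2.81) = -0.2981*q^4 - 10.4897*q^3 - 22.9513*q^2 - 32.8682*q - 16.4666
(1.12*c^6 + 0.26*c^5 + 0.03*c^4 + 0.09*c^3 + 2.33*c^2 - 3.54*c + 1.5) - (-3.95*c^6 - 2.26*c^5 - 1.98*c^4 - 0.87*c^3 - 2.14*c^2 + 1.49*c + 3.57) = 5.07*c^6 + 2.52*c^5 + 2.01*c^4 + 0.96*c^3 + 4.47*c^2 - 5.03*c - 2.07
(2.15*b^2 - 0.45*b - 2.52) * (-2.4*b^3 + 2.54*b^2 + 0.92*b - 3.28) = -5.16*b^5 + 6.541*b^4 + 6.883*b^3 - 13.8668*b^2 - 0.8424*b + 8.2656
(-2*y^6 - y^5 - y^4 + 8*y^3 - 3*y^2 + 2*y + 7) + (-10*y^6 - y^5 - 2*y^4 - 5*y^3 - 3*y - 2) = -12*y^6 - 2*y^5 - 3*y^4 + 3*y^3 - 3*y^2 - y + 5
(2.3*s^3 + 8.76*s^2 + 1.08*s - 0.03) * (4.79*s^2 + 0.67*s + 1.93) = 11.017*s^5 + 43.5014*s^4 + 15.4814*s^3 + 17.4867*s^2 + 2.0643*s - 0.0579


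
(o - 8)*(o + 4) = o^2 - 4*o - 32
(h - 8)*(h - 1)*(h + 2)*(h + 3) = h^4 - 4*h^3 - 31*h^2 - 14*h + 48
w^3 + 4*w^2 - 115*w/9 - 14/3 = (w - 7/3)*(w + 1/3)*(w + 6)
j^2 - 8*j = j*(j - 8)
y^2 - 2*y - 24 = (y - 6)*(y + 4)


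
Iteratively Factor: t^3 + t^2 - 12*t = (t - 3)*(t^2 + 4*t) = (t - 3)*(t + 4)*(t)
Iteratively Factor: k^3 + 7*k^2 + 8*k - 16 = (k + 4)*(k^2 + 3*k - 4) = (k - 1)*(k + 4)*(k + 4)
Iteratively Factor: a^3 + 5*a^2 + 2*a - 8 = (a + 4)*(a^2 + a - 2) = (a - 1)*(a + 4)*(a + 2)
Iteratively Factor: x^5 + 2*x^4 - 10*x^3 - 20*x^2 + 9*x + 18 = (x - 3)*(x^4 + 5*x^3 + 5*x^2 - 5*x - 6) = (x - 3)*(x - 1)*(x^3 + 6*x^2 + 11*x + 6) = (x - 3)*(x - 1)*(x + 1)*(x^2 + 5*x + 6) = (x - 3)*(x - 1)*(x + 1)*(x + 2)*(x + 3)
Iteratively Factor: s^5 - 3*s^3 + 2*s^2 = (s - 1)*(s^4 + s^3 - 2*s^2) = s*(s - 1)*(s^3 + s^2 - 2*s) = s*(s - 1)*(s + 2)*(s^2 - s) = s*(s - 1)^2*(s + 2)*(s)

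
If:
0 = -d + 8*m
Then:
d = 8*m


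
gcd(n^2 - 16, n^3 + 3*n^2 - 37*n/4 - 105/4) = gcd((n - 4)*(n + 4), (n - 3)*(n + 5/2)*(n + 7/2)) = 1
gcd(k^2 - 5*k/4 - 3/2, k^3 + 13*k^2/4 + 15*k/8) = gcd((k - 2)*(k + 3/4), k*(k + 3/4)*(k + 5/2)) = k + 3/4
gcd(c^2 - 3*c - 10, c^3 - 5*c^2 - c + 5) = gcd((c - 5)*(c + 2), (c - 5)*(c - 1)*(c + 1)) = c - 5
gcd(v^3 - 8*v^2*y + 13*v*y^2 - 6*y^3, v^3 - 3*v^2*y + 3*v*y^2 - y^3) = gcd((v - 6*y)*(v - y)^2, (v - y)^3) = v^2 - 2*v*y + y^2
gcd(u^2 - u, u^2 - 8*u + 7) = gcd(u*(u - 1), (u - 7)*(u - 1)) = u - 1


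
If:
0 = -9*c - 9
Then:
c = -1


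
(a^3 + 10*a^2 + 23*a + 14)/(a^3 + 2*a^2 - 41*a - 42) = (a + 2)/(a - 6)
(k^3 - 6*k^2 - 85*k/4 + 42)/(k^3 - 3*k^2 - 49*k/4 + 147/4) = (2*k^2 - 19*k + 24)/(2*k^2 - 13*k + 21)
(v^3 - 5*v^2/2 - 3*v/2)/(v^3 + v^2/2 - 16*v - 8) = v*(v - 3)/(v^2 - 16)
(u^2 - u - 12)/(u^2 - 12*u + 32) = (u + 3)/(u - 8)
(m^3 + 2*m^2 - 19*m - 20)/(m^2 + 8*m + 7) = (m^2 + m - 20)/(m + 7)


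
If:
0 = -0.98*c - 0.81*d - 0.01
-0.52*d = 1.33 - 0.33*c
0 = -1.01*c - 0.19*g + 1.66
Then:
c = 1.38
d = -1.68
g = 1.40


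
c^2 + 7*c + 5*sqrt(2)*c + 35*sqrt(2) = (c + 7)*(c + 5*sqrt(2))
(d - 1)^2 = d^2 - 2*d + 1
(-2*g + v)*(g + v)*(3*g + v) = -6*g^3 - 5*g^2*v + 2*g*v^2 + v^3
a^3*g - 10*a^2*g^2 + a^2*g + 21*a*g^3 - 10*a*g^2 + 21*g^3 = (a - 7*g)*(a - 3*g)*(a*g + g)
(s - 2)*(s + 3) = s^2 + s - 6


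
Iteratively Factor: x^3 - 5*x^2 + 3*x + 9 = (x - 3)*(x^2 - 2*x - 3) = (x - 3)^2*(x + 1)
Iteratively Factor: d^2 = (d)*(d)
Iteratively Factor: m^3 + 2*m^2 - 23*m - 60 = (m - 5)*(m^2 + 7*m + 12) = (m - 5)*(m + 3)*(m + 4)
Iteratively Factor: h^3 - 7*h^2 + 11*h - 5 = (h - 1)*(h^2 - 6*h + 5) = (h - 1)^2*(h - 5)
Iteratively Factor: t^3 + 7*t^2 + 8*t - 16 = (t + 4)*(t^2 + 3*t - 4) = (t + 4)^2*(t - 1)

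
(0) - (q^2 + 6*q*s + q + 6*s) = -q^2 - 6*q*s - q - 6*s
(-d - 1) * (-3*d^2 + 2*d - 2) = 3*d^3 + d^2 + 2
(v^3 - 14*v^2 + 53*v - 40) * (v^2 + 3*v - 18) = v^5 - 11*v^4 - 7*v^3 + 371*v^2 - 1074*v + 720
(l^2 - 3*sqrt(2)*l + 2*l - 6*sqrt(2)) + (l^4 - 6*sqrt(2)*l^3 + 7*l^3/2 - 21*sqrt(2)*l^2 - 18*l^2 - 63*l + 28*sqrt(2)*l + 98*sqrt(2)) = l^4 - 6*sqrt(2)*l^3 + 7*l^3/2 - 21*sqrt(2)*l^2 - 17*l^2 - 61*l + 25*sqrt(2)*l + 92*sqrt(2)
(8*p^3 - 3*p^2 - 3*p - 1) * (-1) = -8*p^3 + 3*p^2 + 3*p + 1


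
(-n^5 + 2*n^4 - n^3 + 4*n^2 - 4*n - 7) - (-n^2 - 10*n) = -n^5 + 2*n^4 - n^3 + 5*n^2 + 6*n - 7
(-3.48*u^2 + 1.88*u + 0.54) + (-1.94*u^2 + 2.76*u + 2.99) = -5.42*u^2 + 4.64*u + 3.53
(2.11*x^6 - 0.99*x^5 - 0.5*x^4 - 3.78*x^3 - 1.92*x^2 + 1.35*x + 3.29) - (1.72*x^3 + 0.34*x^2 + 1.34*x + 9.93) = 2.11*x^6 - 0.99*x^5 - 0.5*x^4 - 5.5*x^3 - 2.26*x^2 + 0.01*x - 6.64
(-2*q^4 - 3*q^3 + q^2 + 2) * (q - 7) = -2*q^5 + 11*q^4 + 22*q^3 - 7*q^2 + 2*q - 14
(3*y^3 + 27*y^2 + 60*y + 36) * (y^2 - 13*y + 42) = 3*y^5 - 12*y^4 - 165*y^3 + 390*y^2 + 2052*y + 1512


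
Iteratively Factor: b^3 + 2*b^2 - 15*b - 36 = (b + 3)*(b^2 - b - 12) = (b - 4)*(b + 3)*(b + 3)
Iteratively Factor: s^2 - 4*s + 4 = (s - 2)*(s - 2)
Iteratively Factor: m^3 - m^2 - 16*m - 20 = (m + 2)*(m^2 - 3*m - 10) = (m - 5)*(m + 2)*(m + 2)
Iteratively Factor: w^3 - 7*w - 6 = (w + 1)*(w^2 - w - 6) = (w - 3)*(w + 1)*(w + 2)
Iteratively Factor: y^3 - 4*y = (y + 2)*(y^2 - 2*y) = (y - 2)*(y + 2)*(y)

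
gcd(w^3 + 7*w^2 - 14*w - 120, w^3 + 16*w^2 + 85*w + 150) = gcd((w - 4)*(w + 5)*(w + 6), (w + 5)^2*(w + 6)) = w^2 + 11*w + 30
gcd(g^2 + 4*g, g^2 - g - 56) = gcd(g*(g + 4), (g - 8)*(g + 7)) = 1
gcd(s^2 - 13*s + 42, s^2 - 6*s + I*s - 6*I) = s - 6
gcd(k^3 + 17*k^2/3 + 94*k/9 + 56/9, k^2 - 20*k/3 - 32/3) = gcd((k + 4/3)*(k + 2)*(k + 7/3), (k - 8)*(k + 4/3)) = k + 4/3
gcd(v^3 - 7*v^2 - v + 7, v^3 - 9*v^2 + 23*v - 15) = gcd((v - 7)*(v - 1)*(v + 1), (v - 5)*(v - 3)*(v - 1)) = v - 1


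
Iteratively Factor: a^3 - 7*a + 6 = (a - 1)*(a^2 + a - 6) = (a - 2)*(a - 1)*(a + 3)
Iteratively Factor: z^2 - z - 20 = (z - 5)*(z + 4)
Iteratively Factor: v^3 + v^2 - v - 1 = (v + 1)*(v^2 - 1) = (v - 1)*(v + 1)*(v + 1)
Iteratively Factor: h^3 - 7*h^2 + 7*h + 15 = (h - 5)*(h^2 - 2*h - 3) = (h - 5)*(h + 1)*(h - 3)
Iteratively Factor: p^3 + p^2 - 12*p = (p)*(p^2 + p - 12) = p*(p - 3)*(p + 4)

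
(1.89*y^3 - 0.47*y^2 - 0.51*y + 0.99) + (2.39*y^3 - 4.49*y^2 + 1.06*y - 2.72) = 4.28*y^3 - 4.96*y^2 + 0.55*y - 1.73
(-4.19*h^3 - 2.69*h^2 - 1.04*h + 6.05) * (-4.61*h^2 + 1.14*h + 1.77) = 19.3159*h^5 + 7.6243*h^4 - 5.6885*h^3 - 33.8374*h^2 + 5.0562*h + 10.7085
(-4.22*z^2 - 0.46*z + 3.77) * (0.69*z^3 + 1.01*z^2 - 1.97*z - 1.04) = -2.9118*z^5 - 4.5796*z^4 + 10.4501*z^3 + 9.1027*z^2 - 6.9485*z - 3.9208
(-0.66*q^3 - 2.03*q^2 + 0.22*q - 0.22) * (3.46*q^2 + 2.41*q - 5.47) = -2.2836*q^5 - 8.6144*q^4 - 0.5209*q^3 + 10.8731*q^2 - 1.7336*q + 1.2034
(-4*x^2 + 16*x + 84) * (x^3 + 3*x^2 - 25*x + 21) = -4*x^5 + 4*x^4 + 232*x^3 - 232*x^2 - 1764*x + 1764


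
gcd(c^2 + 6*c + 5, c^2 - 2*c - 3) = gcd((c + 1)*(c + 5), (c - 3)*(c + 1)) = c + 1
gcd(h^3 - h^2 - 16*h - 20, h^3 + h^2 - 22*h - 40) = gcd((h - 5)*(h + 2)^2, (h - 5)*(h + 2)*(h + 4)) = h^2 - 3*h - 10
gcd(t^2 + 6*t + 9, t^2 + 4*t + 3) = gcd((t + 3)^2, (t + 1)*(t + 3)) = t + 3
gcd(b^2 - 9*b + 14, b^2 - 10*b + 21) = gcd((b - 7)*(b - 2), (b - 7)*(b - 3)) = b - 7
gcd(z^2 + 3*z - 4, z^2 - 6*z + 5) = z - 1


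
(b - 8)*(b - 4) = b^2 - 12*b + 32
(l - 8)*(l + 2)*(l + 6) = l^3 - 52*l - 96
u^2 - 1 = (u - 1)*(u + 1)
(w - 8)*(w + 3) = w^2 - 5*w - 24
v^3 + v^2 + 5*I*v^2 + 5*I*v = v*(v + 1)*(v + 5*I)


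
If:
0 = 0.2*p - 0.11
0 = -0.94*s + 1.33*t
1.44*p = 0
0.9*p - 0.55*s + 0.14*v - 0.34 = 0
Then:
No Solution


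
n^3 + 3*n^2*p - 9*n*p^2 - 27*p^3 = (n - 3*p)*(n + 3*p)^2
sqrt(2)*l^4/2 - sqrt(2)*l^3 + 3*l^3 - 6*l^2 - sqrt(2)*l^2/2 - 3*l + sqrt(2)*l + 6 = (l - 2)*(l - 1)*(l + 3*sqrt(2))*(sqrt(2)*l/2 + sqrt(2)/2)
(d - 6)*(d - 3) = d^2 - 9*d + 18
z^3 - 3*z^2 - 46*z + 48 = (z - 8)*(z - 1)*(z + 6)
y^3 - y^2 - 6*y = y*(y - 3)*(y + 2)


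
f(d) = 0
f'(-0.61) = 0.00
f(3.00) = 0.00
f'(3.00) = 0.00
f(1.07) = 0.00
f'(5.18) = 0.00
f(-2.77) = 0.00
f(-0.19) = 0.00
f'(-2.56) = 0.00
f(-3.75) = 0.00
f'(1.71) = 0.00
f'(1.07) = 0.00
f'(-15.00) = 0.00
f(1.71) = 0.00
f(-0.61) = 0.00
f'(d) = 0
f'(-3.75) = 0.00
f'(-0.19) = 0.00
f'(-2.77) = 0.00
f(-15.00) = 0.00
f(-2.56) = 0.00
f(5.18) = 0.00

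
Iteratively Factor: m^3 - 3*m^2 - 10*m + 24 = (m - 2)*(m^2 - m - 12) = (m - 2)*(m + 3)*(m - 4)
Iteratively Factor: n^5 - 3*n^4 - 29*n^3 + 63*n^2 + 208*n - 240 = (n - 4)*(n^4 + n^3 - 25*n^2 - 37*n + 60) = (n - 4)*(n + 3)*(n^3 - 2*n^2 - 19*n + 20) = (n - 4)*(n - 1)*(n + 3)*(n^2 - n - 20) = (n - 4)*(n - 1)*(n + 3)*(n + 4)*(n - 5)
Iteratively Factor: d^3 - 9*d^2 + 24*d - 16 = (d - 4)*(d^2 - 5*d + 4) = (d - 4)^2*(d - 1)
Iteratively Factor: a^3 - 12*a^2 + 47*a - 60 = (a - 4)*(a^2 - 8*a + 15) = (a - 5)*(a - 4)*(a - 3)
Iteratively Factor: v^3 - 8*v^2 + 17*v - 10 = (v - 2)*(v^2 - 6*v + 5) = (v - 2)*(v - 1)*(v - 5)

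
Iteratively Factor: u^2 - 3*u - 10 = (u - 5)*(u + 2)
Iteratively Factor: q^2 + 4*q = (q)*(q + 4)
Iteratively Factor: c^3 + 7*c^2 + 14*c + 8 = (c + 1)*(c^2 + 6*c + 8) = (c + 1)*(c + 4)*(c + 2)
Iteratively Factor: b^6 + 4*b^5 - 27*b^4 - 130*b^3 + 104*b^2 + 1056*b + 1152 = (b + 3)*(b^5 + b^4 - 30*b^3 - 40*b^2 + 224*b + 384) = (b - 4)*(b + 3)*(b^4 + 5*b^3 - 10*b^2 - 80*b - 96) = (b - 4)*(b + 2)*(b + 3)*(b^3 + 3*b^2 - 16*b - 48) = (b - 4)*(b + 2)*(b + 3)*(b + 4)*(b^2 - b - 12) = (b - 4)^2*(b + 2)*(b + 3)*(b + 4)*(b + 3)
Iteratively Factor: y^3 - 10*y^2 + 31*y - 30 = (y - 2)*(y^2 - 8*y + 15) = (y - 3)*(y - 2)*(y - 5)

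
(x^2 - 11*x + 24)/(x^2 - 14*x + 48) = (x - 3)/(x - 6)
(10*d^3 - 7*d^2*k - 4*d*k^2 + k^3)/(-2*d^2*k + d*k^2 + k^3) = (-5*d + k)/k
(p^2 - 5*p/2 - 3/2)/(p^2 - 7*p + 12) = (p + 1/2)/(p - 4)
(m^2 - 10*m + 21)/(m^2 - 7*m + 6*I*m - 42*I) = (m - 3)/(m + 6*I)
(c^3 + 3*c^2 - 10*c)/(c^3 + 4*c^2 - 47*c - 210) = c*(c - 2)/(c^2 - c - 42)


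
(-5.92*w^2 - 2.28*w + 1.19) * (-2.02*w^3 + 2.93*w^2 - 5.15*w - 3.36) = 11.9584*w^5 - 12.74*w^4 + 21.4038*w^3 + 35.1199*w^2 + 1.5323*w - 3.9984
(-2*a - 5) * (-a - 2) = 2*a^2 + 9*a + 10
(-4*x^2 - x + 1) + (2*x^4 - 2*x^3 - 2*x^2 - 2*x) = 2*x^4 - 2*x^3 - 6*x^2 - 3*x + 1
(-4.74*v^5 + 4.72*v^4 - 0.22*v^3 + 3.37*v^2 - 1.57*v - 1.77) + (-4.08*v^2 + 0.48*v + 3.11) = -4.74*v^5 + 4.72*v^4 - 0.22*v^3 - 0.71*v^2 - 1.09*v + 1.34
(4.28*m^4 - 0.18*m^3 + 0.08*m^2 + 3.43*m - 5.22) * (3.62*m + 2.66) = 15.4936*m^5 + 10.7332*m^4 - 0.1892*m^3 + 12.6294*m^2 - 9.7726*m - 13.8852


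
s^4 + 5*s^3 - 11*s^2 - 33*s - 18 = (s - 3)*(s + 1)^2*(s + 6)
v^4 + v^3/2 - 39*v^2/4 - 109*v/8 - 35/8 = (v - 7/2)*(v + 1/2)*(v + 1)*(v + 5/2)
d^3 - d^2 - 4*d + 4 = (d - 2)*(d - 1)*(d + 2)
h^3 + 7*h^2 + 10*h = h*(h + 2)*(h + 5)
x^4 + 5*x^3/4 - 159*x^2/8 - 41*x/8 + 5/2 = (x - 4)*(x - 1/4)*(x + 1/2)*(x + 5)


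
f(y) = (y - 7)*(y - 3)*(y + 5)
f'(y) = (y - 7)*(y - 3) + (y - 7)*(y + 5) + (y - 3)*(y + 5)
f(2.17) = 28.74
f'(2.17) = -36.57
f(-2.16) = 134.23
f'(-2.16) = 6.60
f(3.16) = -5.01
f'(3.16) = -30.64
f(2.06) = 32.78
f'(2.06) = -36.87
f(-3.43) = 105.29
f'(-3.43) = 40.59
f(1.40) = 57.34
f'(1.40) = -37.12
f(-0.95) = 127.18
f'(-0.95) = -16.79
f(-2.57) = 129.53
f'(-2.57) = 16.51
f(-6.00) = -117.00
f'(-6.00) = 139.00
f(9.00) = 168.00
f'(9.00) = 124.00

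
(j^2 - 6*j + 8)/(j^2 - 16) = (j - 2)/(j + 4)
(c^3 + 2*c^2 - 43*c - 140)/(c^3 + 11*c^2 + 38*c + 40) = (c - 7)/(c + 2)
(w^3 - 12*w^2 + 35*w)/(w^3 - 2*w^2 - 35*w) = (w - 5)/(w + 5)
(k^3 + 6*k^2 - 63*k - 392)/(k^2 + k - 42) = (k^2 - k - 56)/(k - 6)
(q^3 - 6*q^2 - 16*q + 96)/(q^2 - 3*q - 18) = (q^2 - 16)/(q + 3)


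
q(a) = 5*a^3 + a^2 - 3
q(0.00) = -3.00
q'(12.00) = 2184.00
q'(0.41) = 3.34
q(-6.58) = -1384.16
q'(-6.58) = 636.29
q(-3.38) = -184.65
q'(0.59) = 6.40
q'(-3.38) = 164.61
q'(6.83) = 713.39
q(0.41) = -2.49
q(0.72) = -0.62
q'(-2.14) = 64.41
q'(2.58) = 105.01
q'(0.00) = 0.00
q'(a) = 15*a^2 + 2*a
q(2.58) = 89.52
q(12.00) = 8781.00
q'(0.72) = 9.22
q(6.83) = 1636.71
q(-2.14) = -47.42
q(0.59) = -1.63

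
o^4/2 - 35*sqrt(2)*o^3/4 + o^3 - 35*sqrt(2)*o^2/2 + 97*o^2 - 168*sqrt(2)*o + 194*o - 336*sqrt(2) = (o/2 + 1)*(o - 8*sqrt(2))*(o - 6*sqrt(2))*(o - 7*sqrt(2)/2)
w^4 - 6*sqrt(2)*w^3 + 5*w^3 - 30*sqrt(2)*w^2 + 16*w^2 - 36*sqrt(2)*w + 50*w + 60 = (w + 2)*(w + 3)*(w - 5*sqrt(2))*(w - sqrt(2))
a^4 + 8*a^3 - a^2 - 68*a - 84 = (a - 3)*(a + 2)^2*(a + 7)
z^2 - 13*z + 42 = (z - 7)*(z - 6)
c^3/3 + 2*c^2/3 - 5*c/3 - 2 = (c/3 + 1)*(c - 2)*(c + 1)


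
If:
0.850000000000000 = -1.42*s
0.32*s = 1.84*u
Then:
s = -0.60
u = -0.10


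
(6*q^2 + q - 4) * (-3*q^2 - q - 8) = -18*q^4 - 9*q^3 - 37*q^2 - 4*q + 32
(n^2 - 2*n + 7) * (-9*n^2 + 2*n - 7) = -9*n^4 + 20*n^3 - 74*n^2 + 28*n - 49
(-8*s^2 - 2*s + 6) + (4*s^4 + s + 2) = 4*s^4 - 8*s^2 - s + 8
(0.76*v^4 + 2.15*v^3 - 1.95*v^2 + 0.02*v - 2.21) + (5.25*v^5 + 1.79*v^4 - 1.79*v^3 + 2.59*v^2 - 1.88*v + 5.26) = 5.25*v^5 + 2.55*v^4 + 0.36*v^3 + 0.64*v^2 - 1.86*v + 3.05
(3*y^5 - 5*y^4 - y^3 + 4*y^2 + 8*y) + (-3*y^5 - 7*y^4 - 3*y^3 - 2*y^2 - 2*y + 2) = -12*y^4 - 4*y^3 + 2*y^2 + 6*y + 2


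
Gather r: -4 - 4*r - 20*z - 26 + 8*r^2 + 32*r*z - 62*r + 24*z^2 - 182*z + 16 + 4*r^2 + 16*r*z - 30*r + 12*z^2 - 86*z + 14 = 12*r^2 + r*(48*z - 96) + 36*z^2 - 288*z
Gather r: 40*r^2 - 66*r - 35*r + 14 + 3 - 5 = 40*r^2 - 101*r + 12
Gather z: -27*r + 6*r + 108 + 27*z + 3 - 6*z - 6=-21*r + 21*z + 105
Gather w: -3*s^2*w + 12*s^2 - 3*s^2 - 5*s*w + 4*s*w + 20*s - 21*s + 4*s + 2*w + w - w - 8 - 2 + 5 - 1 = 9*s^2 + 3*s + w*(-3*s^2 - s + 2) - 6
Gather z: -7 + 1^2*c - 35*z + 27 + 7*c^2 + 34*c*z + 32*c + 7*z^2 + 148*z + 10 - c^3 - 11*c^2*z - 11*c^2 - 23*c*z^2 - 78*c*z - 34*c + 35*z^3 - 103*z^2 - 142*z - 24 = -c^3 - 4*c^2 - c + 35*z^3 + z^2*(-23*c - 96) + z*(-11*c^2 - 44*c - 29) + 6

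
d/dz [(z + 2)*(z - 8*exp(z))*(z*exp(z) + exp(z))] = (z^3 - 16*z^2*exp(z) + 6*z^2 - 64*z*exp(z) + 8*z - 56*exp(z) + 2)*exp(z)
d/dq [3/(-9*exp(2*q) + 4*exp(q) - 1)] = (54*exp(q) - 12)*exp(q)/(9*exp(2*q) - 4*exp(q) + 1)^2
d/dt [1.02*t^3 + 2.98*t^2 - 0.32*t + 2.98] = 3.06*t^2 + 5.96*t - 0.32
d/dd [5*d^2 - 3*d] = 10*d - 3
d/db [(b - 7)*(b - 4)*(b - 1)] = 3*b^2 - 24*b + 39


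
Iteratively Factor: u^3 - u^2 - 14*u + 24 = (u - 2)*(u^2 + u - 12) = (u - 3)*(u - 2)*(u + 4)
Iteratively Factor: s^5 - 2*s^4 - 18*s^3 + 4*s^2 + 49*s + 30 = (s + 3)*(s^4 - 5*s^3 - 3*s^2 + 13*s + 10) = (s - 5)*(s + 3)*(s^3 - 3*s - 2) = (s - 5)*(s - 2)*(s + 3)*(s^2 + 2*s + 1) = (s - 5)*(s - 2)*(s + 1)*(s + 3)*(s + 1)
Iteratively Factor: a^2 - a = (a)*(a - 1)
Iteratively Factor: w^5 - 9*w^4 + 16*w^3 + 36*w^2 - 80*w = (w + 2)*(w^4 - 11*w^3 + 38*w^2 - 40*w) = (w - 2)*(w + 2)*(w^3 - 9*w^2 + 20*w) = (w - 4)*(w - 2)*(w + 2)*(w^2 - 5*w) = w*(w - 4)*(w - 2)*(w + 2)*(w - 5)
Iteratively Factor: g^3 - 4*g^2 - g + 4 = (g + 1)*(g^2 - 5*g + 4) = (g - 1)*(g + 1)*(g - 4)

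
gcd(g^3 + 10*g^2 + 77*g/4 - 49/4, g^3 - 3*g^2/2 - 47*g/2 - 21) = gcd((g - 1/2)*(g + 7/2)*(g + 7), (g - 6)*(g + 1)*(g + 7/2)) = g + 7/2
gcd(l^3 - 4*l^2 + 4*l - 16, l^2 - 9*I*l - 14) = l - 2*I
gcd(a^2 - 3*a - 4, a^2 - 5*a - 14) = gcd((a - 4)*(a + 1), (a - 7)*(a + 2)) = 1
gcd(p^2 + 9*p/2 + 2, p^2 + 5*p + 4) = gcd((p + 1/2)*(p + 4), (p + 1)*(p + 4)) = p + 4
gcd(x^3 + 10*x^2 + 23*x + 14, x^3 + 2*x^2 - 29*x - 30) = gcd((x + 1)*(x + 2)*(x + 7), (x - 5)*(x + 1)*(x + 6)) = x + 1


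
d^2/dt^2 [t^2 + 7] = 2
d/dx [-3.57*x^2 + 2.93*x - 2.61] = 2.93 - 7.14*x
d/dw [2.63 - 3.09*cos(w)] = 3.09*sin(w)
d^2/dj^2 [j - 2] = 0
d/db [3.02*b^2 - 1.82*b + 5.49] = 6.04*b - 1.82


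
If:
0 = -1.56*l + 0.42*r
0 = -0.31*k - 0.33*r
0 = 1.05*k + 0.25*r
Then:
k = 0.00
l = 0.00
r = 0.00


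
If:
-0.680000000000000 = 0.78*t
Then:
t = -0.87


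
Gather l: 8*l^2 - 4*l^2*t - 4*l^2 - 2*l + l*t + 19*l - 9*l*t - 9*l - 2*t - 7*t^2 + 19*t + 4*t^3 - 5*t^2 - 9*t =l^2*(4 - 4*t) + l*(8 - 8*t) + 4*t^3 - 12*t^2 + 8*t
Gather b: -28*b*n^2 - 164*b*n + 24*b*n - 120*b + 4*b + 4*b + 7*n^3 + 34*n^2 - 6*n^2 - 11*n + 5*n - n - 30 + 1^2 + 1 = b*(-28*n^2 - 140*n - 112) + 7*n^3 + 28*n^2 - 7*n - 28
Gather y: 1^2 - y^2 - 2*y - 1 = -y^2 - 2*y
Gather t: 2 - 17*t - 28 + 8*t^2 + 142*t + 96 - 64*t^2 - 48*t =-56*t^2 + 77*t + 70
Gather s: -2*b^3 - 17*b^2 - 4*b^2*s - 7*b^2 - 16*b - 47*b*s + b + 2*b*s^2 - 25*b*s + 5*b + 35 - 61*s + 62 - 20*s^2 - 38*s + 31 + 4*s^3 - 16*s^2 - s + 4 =-2*b^3 - 24*b^2 - 10*b + 4*s^3 + s^2*(2*b - 36) + s*(-4*b^2 - 72*b - 100) + 132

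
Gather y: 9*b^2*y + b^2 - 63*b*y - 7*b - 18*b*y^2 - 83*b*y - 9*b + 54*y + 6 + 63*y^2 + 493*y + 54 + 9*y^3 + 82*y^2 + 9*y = b^2 - 16*b + 9*y^3 + y^2*(145 - 18*b) + y*(9*b^2 - 146*b + 556) + 60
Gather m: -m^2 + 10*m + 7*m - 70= -m^2 + 17*m - 70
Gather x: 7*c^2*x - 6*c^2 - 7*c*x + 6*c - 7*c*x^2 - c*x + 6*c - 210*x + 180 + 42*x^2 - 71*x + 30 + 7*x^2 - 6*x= -6*c^2 + 12*c + x^2*(49 - 7*c) + x*(7*c^2 - 8*c - 287) + 210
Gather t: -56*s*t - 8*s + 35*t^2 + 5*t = -8*s + 35*t^2 + t*(5 - 56*s)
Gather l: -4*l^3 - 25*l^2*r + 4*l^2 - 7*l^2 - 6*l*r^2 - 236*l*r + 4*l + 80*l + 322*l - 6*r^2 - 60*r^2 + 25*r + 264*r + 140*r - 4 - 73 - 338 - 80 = -4*l^3 + l^2*(-25*r - 3) + l*(-6*r^2 - 236*r + 406) - 66*r^2 + 429*r - 495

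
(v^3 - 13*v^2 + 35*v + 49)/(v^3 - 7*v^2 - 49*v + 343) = (v + 1)/(v + 7)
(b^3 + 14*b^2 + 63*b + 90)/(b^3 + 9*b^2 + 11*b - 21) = (b^2 + 11*b + 30)/(b^2 + 6*b - 7)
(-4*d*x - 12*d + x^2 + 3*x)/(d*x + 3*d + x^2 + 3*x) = (-4*d + x)/(d + x)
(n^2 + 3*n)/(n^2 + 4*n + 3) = n/(n + 1)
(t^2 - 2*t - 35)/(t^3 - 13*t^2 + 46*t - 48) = (t^2 - 2*t - 35)/(t^3 - 13*t^2 + 46*t - 48)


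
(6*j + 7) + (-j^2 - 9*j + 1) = -j^2 - 3*j + 8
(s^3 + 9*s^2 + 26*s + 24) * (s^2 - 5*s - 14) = s^5 + 4*s^4 - 33*s^3 - 232*s^2 - 484*s - 336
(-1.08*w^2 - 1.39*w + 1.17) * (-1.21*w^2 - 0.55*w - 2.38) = 1.3068*w^4 + 2.2759*w^3 + 1.9192*w^2 + 2.6647*w - 2.7846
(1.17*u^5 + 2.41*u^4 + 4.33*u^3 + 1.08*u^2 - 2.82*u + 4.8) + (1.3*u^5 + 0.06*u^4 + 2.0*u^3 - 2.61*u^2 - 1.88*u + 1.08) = 2.47*u^5 + 2.47*u^4 + 6.33*u^3 - 1.53*u^2 - 4.7*u + 5.88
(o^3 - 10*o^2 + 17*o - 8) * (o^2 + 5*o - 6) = o^5 - 5*o^4 - 39*o^3 + 137*o^2 - 142*o + 48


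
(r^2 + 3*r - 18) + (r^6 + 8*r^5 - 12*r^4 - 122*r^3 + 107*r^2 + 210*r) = r^6 + 8*r^5 - 12*r^4 - 122*r^3 + 108*r^2 + 213*r - 18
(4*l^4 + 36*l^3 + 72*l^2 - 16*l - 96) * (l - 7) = 4*l^5 + 8*l^4 - 180*l^3 - 520*l^2 + 16*l + 672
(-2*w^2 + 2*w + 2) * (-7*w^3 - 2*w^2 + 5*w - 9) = 14*w^5 - 10*w^4 - 28*w^3 + 24*w^2 - 8*w - 18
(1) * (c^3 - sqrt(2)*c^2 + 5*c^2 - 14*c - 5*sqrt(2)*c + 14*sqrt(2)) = c^3 - sqrt(2)*c^2 + 5*c^2 - 14*c - 5*sqrt(2)*c + 14*sqrt(2)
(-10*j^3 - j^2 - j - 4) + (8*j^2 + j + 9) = -10*j^3 + 7*j^2 + 5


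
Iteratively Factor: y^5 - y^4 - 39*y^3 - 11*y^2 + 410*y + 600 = (y + 2)*(y^4 - 3*y^3 - 33*y^2 + 55*y + 300) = (y - 5)*(y + 2)*(y^3 + 2*y^2 - 23*y - 60) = (y - 5)^2*(y + 2)*(y^2 + 7*y + 12) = (y - 5)^2*(y + 2)*(y + 3)*(y + 4)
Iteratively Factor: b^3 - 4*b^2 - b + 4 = (b + 1)*(b^2 - 5*b + 4) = (b - 4)*(b + 1)*(b - 1)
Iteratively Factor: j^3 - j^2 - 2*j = (j + 1)*(j^2 - 2*j) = (j - 2)*(j + 1)*(j)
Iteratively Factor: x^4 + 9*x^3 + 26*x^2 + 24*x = (x + 2)*(x^3 + 7*x^2 + 12*x) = x*(x + 2)*(x^2 + 7*x + 12) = x*(x + 2)*(x + 4)*(x + 3)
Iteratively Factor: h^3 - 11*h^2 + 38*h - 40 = (h - 2)*(h^2 - 9*h + 20) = (h - 4)*(h - 2)*(h - 5)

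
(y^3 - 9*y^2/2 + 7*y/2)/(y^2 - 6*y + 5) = y*(2*y - 7)/(2*(y - 5))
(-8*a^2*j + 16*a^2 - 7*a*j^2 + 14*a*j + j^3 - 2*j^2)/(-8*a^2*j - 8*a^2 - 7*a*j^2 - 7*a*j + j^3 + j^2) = (j - 2)/(j + 1)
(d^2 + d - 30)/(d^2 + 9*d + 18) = (d - 5)/(d + 3)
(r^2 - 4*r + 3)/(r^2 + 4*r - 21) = (r - 1)/(r + 7)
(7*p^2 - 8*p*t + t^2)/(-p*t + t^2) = (-7*p + t)/t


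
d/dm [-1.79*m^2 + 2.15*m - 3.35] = 2.15 - 3.58*m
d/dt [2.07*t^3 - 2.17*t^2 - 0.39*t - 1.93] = 6.21*t^2 - 4.34*t - 0.39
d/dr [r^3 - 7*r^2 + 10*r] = 3*r^2 - 14*r + 10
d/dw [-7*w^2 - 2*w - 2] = -14*w - 2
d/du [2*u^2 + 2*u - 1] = 4*u + 2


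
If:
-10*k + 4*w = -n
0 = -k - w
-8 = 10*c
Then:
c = -4/5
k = -w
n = -14*w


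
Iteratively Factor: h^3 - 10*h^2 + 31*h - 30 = (h - 3)*(h^2 - 7*h + 10) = (h - 3)*(h - 2)*(h - 5)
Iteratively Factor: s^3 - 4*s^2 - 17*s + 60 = (s - 3)*(s^2 - s - 20) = (s - 3)*(s + 4)*(s - 5)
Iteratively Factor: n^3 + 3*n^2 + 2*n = (n)*(n^2 + 3*n + 2) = n*(n + 1)*(n + 2)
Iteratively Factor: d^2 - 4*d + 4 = (d - 2)*(d - 2)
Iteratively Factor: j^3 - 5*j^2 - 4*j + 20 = (j - 5)*(j^2 - 4) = (j - 5)*(j + 2)*(j - 2)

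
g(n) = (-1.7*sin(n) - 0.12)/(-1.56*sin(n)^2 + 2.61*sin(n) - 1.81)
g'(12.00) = 0.18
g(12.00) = -0.22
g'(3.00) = -1.50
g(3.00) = 0.24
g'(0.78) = 2.32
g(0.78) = 1.76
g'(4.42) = -0.01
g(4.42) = -0.26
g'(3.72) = -0.17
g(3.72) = -0.22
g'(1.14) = 0.68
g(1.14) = 2.29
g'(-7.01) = 0.10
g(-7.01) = -0.24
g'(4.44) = -0.01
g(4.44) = -0.26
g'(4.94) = 0.01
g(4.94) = -0.26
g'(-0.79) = 0.08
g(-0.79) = -0.24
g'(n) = (3.12*sin(n)*cos(n) - 2.61*cos(n))*(-1.7*sin(n) - 0.12)/(-1.56*sin(n)^2 + 2.61*sin(n) - 1.81)^2 - 1.7*cos(n)/(-1.56*sin(n)^2 + 2.61*sin(n) - 1.81) = (-2.652*sin(n)^2 - 0.3744*sin(n) + 3.3902)*cos(n)/(2.4336*sin(n)^4 - 8.1432*sin(n)^3 + 12.4593*sin(n)^2 - 9.4482*sin(n) + 3.2761)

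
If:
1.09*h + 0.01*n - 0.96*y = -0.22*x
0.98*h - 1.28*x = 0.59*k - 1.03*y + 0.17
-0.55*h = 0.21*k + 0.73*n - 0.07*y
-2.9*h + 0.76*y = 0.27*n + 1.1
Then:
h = 0.0859312917628197*y - 0.635600096619178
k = -6.4681525955007*y - 7.90438783412436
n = 1.89184908847342*y + 2.75274177850228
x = 3.85189273224451*y + 3.02398494331764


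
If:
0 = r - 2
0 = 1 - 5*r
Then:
No Solution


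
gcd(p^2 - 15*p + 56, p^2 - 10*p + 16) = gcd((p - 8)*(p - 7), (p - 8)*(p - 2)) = p - 8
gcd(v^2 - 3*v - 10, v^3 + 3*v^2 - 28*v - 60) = v^2 - 3*v - 10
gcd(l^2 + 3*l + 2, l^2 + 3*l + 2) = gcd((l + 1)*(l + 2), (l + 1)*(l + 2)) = l^2 + 3*l + 2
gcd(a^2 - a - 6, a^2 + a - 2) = a + 2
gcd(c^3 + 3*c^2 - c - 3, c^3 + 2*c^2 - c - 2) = c^2 - 1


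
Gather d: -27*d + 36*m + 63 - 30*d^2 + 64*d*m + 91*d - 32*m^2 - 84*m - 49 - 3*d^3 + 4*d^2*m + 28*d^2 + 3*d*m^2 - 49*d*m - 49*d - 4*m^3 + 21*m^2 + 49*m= -3*d^3 + d^2*(4*m - 2) + d*(3*m^2 + 15*m + 15) - 4*m^3 - 11*m^2 + m + 14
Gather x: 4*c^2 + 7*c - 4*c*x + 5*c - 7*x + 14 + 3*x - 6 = 4*c^2 + 12*c + x*(-4*c - 4) + 8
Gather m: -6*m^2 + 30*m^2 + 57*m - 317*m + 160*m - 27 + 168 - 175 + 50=24*m^2 - 100*m + 16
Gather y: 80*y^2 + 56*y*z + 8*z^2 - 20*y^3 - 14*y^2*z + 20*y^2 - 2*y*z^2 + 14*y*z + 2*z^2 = -20*y^3 + y^2*(100 - 14*z) + y*(-2*z^2 + 70*z) + 10*z^2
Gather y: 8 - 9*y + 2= 10 - 9*y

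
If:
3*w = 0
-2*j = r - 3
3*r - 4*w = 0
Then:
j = 3/2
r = 0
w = 0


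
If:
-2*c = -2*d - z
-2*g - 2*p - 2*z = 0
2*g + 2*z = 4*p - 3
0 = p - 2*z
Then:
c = d + 1/8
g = -3/4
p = 1/2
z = 1/4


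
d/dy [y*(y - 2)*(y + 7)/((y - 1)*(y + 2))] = (y^4 + 2*y^3 + 13*y^2 - 20*y + 28)/(y^4 + 2*y^3 - 3*y^2 - 4*y + 4)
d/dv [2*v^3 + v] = 6*v^2 + 1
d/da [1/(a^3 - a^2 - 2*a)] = (-3*a^2 + 2*a + 2)/(a^2*(-a^2 + a + 2)^2)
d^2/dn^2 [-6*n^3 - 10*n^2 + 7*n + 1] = -36*n - 20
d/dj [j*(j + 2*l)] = 2*j + 2*l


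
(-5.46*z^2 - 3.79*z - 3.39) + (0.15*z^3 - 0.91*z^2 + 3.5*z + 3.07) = 0.15*z^3 - 6.37*z^2 - 0.29*z - 0.32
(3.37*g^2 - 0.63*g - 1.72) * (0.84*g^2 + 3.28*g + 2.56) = 2.8308*g^4 + 10.5244*g^3 + 5.116*g^2 - 7.2544*g - 4.4032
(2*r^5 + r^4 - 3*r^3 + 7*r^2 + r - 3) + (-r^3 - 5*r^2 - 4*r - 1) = 2*r^5 + r^4 - 4*r^3 + 2*r^2 - 3*r - 4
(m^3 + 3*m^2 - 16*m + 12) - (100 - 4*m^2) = m^3 + 7*m^2 - 16*m - 88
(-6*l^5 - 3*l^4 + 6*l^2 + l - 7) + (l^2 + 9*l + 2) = -6*l^5 - 3*l^4 + 7*l^2 + 10*l - 5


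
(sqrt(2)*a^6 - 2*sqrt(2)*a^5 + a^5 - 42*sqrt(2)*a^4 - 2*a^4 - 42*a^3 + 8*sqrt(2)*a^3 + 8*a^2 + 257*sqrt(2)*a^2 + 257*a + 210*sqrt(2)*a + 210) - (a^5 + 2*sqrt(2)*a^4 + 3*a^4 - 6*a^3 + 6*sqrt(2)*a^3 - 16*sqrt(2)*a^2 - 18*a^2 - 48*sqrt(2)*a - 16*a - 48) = sqrt(2)*a^6 - 2*sqrt(2)*a^5 - 44*sqrt(2)*a^4 - 5*a^4 - 36*a^3 + 2*sqrt(2)*a^3 + 26*a^2 + 273*sqrt(2)*a^2 + 273*a + 258*sqrt(2)*a + 258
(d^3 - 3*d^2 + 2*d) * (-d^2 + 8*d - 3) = -d^5 + 11*d^4 - 29*d^3 + 25*d^2 - 6*d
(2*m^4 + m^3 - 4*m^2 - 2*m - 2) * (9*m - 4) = 18*m^5 + m^4 - 40*m^3 - 2*m^2 - 10*m + 8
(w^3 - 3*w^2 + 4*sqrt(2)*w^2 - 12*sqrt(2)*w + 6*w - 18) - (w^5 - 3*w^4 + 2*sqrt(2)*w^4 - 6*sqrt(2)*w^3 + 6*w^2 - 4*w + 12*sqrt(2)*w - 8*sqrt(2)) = -w^5 - 2*sqrt(2)*w^4 + 3*w^4 + w^3 + 6*sqrt(2)*w^3 - 9*w^2 + 4*sqrt(2)*w^2 - 24*sqrt(2)*w + 10*w - 18 + 8*sqrt(2)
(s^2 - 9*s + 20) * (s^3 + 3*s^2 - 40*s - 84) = s^5 - 6*s^4 - 47*s^3 + 336*s^2 - 44*s - 1680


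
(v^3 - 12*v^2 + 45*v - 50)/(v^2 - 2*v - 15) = (v^2 - 7*v + 10)/(v + 3)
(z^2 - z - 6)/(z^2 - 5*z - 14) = (z - 3)/(z - 7)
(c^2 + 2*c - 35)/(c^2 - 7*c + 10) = (c + 7)/(c - 2)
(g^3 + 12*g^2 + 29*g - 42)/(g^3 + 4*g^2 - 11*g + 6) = (g + 7)/(g - 1)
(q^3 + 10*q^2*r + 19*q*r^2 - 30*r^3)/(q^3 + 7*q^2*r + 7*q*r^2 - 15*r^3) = (q + 6*r)/(q + 3*r)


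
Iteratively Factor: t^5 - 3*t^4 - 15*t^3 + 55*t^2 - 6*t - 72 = (t + 1)*(t^4 - 4*t^3 - 11*t^2 + 66*t - 72) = (t - 2)*(t + 1)*(t^3 - 2*t^2 - 15*t + 36) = (t - 3)*(t - 2)*(t + 1)*(t^2 + t - 12) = (t - 3)*(t - 2)*(t + 1)*(t + 4)*(t - 3)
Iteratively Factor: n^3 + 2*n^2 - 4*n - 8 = (n + 2)*(n^2 - 4) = (n - 2)*(n + 2)*(n + 2)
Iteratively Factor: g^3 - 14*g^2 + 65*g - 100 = (g - 5)*(g^2 - 9*g + 20) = (g - 5)^2*(g - 4)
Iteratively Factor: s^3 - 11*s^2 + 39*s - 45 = (s - 3)*(s^2 - 8*s + 15) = (s - 3)^2*(s - 5)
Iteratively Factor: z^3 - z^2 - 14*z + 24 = (z - 3)*(z^2 + 2*z - 8) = (z - 3)*(z - 2)*(z + 4)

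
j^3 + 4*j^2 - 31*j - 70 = (j - 5)*(j + 2)*(j + 7)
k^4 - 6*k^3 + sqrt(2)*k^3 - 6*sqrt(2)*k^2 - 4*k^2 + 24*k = k*(k - 6)*(k - sqrt(2))*(k + 2*sqrt(2))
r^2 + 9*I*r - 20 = (r + 4*I)*(r + 5*I)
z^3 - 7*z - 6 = (z - 3)*(z + 1)*(z + 2)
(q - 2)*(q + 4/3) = q^2 - 2*q/3 - 8/3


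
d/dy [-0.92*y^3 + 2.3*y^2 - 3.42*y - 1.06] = -2.76*y^2 + 4.6*y - 3.42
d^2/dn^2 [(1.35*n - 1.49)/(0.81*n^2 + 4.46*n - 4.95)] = ((1.35*n - 1.49)*(1.62*n + 4.46)*(3.24*n + 8.92) - (6.561*n + 9.6282)*(0.81*n^2 + 4.46*n - 4.95))/(0.81*n^2 + 4.46*n - 4.95)^3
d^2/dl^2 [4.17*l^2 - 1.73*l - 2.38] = 8.34000000000000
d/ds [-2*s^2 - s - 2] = -4*s - 1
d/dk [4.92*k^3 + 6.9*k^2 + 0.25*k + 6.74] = 14.76*k^2 + 13.8*k + 0.25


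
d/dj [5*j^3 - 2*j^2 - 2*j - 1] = 15*j^2 - 4*j - 2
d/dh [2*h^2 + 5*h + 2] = 4*h + 5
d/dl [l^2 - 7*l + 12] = 2*l - 7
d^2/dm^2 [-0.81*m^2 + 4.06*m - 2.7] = -1.62000000000000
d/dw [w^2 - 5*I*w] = 2*w - 5*I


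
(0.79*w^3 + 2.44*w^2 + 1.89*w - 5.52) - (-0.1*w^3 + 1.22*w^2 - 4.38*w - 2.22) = 0.89*w^3 + 1.22*w^2 + 6.27*w - 3.3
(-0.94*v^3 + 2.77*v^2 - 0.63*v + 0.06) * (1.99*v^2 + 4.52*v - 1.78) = -1.8706*v^5 + 1.2635*v^4 + 12.9399*v^3 - 7.6588*v^2 + 1.3926*v - 0.1068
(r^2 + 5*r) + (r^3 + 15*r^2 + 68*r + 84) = r^3 + 16*r^2 + 73*r + 84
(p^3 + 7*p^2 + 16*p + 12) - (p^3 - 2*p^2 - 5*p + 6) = 9*p^2 + 21*p + 6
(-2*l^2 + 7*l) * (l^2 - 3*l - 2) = -2*l^4 + 13*l^3 - 17*l^2 - 14*l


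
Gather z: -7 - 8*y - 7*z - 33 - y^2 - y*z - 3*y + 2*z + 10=-y^2 - 11*y + z*(-y - 5) - 30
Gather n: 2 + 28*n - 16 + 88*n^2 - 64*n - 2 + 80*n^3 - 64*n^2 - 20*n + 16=80*n^3 + 24*n^2 - 56*n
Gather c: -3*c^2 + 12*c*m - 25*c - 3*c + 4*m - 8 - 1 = -3*c^2 + c*(12*m - 28) + 4*m - 9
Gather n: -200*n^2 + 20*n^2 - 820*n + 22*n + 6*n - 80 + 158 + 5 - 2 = -180*n^2 - 792*n + 81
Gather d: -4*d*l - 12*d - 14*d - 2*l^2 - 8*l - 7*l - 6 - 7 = d*(-4*l - 26) - 2*l^2 - 15*l - 13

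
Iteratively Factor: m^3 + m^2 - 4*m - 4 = (m - 2)*(m^2 + 3*m + 2) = (m - 2)*(m + 2)*(m + 1)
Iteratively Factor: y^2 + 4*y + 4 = (y + 2)*(y + 2)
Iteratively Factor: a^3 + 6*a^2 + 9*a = (a + 3)*(a^2 + 3*a) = a*(a + 3)*(a + 3)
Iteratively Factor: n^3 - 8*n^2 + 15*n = (n)*(n^2 - 8*n + 15) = n*(n - 5)*(n - 3)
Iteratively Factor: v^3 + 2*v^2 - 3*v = (v - 1)*(v^2 + 3*v) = v*(v - 1)*(v + 3)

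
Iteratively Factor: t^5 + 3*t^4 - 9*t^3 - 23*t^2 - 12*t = (t - 3)*(t^4 + 6*t^3 + 9*t^2 + 4*t) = t*(t - 3)*(t^3 + 6*t^2 + 9*t + 4) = t*(t - 3)*(t + 4)*(t^2 + 2*t + 1) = t*(t - 3)*(t + 1)*(t + 4)*(t + 1)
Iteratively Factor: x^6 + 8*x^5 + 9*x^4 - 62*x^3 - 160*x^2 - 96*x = (x + 4)*(x^5 + 4*x^4 - 7*x^3 - 34*x^2 - 24*x) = (x + 2)*(x + 4)*(x^4 + 2*x^3 - 11*x^2 - 12*x) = x*(x + 2)*(x + 4)*(x^3 + 2*x^2 - 11*x - 12) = x*(x + 1)*(x + 2)*(x + 4)*(x^2 + x - 12) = x*(x + 1)*(x + 2)*(x + 4)^2*(x - 3)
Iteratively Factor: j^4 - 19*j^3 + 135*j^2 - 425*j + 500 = (j - 4)*(j^3 - 15*j^2 + 75*j - 125) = (j - 5)*(j - 4)*(j^2 - 10*j + 25) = (j - 5)^2*(j - 4)*(j - 5)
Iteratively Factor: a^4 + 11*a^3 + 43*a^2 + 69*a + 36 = (a + 3)*(a^3 + 8*a^2 + 19*a + 12) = (a + 1)*(a + 3)*(a^2 + 7*a + 12) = (a + 1)*(a + 3)^2*(a + 4)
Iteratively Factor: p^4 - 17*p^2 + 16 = (p + 4)*(p^3 - 4*p^2 - p + 4) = (p + 1)*(p + 4)*(p^2 - 5*p + 4) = (p - 1)*(p + 1)*(p + 4)*(p - 4)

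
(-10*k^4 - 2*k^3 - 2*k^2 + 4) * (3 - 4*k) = 40*k^5 - 22*k^4 + 2*k^3 - 6*k^2 - 16*k + 12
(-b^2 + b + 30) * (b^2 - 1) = -b^4 + b^3 + 31*b^2 - b - 30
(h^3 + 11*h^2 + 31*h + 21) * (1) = h^3 + 11*h^2 + 31*h + 21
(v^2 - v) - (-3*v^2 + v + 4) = 4*v^2 - 2*v - 4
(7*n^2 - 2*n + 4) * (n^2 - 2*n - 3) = 7*n^4 - 16*n^3 - 13*n^2 - 2*n - 12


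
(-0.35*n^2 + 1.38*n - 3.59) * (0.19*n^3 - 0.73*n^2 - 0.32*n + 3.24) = -0.0665*n^5 + 0.5177*n^4 - 1.5775*n^3 + 1.0451*n^2 + 5.62*n - 11.6316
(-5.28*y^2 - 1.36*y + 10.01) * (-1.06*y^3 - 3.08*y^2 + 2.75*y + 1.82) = 5.5968*y^5 + 17.704*y^4 - 20.9418*y^3 - 44.1804*y^2 + 25.0523*y + 18.2182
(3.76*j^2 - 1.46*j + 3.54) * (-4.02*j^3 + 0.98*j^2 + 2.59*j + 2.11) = -15.1152*j^5 + 9.554*j^4 - 5.9232*j^3 + 7.6214*j^2 + 6.088*j + 7.4694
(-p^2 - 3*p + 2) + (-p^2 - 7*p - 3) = -2*p^2 - 10*p - 1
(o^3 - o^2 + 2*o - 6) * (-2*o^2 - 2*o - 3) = -2*o^5 - 5*o^3 + 11*o^2 + 6*o + 18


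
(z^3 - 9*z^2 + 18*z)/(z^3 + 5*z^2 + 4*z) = (z^2 - 9*z + 18)/(z^2 + 5*z + 4)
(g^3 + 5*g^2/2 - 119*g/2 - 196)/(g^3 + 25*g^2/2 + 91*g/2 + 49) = (g - 8)/(g + 2)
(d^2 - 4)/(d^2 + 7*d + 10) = (d - 2)/(d + 5)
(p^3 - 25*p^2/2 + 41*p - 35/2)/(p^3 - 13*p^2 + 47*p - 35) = (p - 1/2)/(p - 1)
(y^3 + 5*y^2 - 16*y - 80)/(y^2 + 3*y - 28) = (y^2 + 9*y + 20)/(y + 7)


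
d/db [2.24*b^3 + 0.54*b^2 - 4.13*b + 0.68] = 6.72*b^2 + 1.08*b - 4.13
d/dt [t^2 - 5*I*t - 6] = 2*t - 5*I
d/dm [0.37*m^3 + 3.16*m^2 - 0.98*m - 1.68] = 1.11*m^2 + 6.32*m - 0.98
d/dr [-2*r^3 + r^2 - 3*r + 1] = -6*r^2 + 2*r - 3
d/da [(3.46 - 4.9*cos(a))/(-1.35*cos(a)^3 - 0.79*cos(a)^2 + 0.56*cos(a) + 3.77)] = (13.23*cos(a)^3 - 10.142*cos(a)^2 - 5.4668*cos(a) + 20.4106)*sin(a)/(1.8225*cos(a)^6 + 2.133*cos(a)^5 - 0.8879*cos(a)^4 - 11.0638*cos(a)^3 - 5.643*cos(a)^2 + 4.2224*cos(a) + 14.2129)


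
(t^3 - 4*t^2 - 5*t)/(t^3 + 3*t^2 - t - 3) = t*(t - 5)/(t^2 + 2*t - 3)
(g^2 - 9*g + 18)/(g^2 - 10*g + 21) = (g - 6)/(g - 7)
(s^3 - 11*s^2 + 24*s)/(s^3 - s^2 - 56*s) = (s - 3)/(s + 7)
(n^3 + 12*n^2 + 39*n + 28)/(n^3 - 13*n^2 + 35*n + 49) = (n^2 + 11*n + 28)/(n^2 - 14*n + 49)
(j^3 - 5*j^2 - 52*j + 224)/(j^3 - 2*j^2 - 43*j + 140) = (j - 8)/(j - 5)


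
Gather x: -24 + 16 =-8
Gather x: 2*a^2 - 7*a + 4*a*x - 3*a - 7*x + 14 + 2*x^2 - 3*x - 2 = 2*a^2 - 10*a + 2*x^2 + x*(4*a - 10) + 12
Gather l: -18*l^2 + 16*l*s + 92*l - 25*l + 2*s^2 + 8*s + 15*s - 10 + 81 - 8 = -18*l^2 + l*(16*s + 67) + 2*s^2 + 23*s + 63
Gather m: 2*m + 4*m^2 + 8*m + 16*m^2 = 20*m^2 + 10*m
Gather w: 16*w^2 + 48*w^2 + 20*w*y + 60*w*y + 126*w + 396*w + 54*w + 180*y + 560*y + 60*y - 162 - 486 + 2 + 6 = 64*w^2 + w*(80*y + 576) + 800*y - 640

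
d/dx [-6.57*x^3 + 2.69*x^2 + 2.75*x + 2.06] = -19.71*x^2 + 5.38*x + 2.75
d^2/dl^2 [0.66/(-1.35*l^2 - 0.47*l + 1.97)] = (2.4057*l^2 + 0.83754*l - 0.66*(2.7*l + 0.47)*(5.4*l + 0.94) - 3.51054)/(1.35*l^2 + 0.47*l - 1.97)^3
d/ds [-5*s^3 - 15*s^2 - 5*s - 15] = -15*s^2 - 30*s - 5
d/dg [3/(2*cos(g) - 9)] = 6*sin(g)/(2*cos(g) - 9)^2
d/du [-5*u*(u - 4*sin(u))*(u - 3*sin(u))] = 35*u^2*cos(u) - 15*u^2 + 70*u*sin(u) - 60*u*sin(2*u) - 60*sin(u)^2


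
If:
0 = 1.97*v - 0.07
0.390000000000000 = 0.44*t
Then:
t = 0.89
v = 0.04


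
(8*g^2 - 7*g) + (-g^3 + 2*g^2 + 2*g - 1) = -g^3 + 10*g^2 - 5*g - 1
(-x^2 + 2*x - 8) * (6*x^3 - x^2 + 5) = -6*x^5 + 13*x^4 - 50*x^3 + 3*x^2 + 10*x - 40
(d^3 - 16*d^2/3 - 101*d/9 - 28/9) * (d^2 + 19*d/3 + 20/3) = d^5 + d^4 - 115*d^3/3 - 2963*d^2/27 - 2552*d/27 - 560/27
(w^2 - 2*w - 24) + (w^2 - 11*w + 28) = 2*w^2 - 13*w + 4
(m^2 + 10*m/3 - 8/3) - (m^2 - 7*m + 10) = 31*m/3 - 38/3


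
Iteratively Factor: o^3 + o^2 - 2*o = (o - 1)*(o^2 + 2*o) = (o - 1)*(o + 2)*(o)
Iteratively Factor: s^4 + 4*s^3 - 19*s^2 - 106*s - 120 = (s + 2)*(s^3 + 2*s^2 - 23*s - 60) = (s - 5)*(s + 2)*(s^2 + 7*s + 12) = (s - 5)*(s + 2)*(s + 3)*(s + 4)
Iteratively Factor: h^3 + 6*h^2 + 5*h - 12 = (h + 3)*(h^2 + 3*h - 4) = (h + 3)*(h + 4)*(h - 1)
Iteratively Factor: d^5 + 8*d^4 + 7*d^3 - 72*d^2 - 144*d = (d + 4)*(d^4 + 4*d^3 - 9*d^2 - 36*d) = d*(d + 4)*(d^3 + 4*d^2 - 9*d - 36) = d*(d - 3)*(d + 4)*(d^2 + 7*d + 12) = d*(d - 3)*(d + 4)^2*(d + 3)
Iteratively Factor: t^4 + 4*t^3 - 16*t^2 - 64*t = (t + 4)*(t^3 - 16*t) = (t + 4)^2*(t^2 - 4*t) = (t - 4)*(t + 4)^2*(t)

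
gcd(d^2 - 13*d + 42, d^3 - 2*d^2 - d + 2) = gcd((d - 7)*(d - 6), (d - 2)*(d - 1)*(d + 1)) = 1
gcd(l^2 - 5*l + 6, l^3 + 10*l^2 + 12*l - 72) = l - 2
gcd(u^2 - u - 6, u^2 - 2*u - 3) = u - 3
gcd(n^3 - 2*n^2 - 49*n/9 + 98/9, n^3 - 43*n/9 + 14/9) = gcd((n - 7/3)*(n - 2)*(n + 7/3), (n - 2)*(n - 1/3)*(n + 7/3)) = n^2 + n/3 - 14/3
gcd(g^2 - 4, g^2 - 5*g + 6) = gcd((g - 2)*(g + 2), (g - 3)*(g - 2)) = g - 2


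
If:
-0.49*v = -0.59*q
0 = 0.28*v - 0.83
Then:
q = 2.46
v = 2.96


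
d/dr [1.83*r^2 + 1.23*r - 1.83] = 3.66*r + 1.23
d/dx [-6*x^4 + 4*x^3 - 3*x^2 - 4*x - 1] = -24*x^3 + 12*x^2 - 6*x - 4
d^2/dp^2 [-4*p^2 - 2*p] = -8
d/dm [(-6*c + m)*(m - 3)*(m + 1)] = -12*c*m + 12*c + 3*m^2 - 4*m - 3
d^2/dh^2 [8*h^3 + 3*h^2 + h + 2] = 48*h + 6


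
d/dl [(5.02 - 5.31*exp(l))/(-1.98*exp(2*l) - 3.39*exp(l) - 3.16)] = (-10.5138*exp(2*l) + 19.8792*exp(l) + 33.7974)*exp(l)/(3.9204*exp(4*l) + 13.4244*exp(3*l) + 24.0057*exp(2*l) + 21.4248*exp(l) + 9.9856)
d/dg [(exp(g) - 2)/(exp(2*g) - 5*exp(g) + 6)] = -exp(g)/(exp(2*g) - 6*exp(g) + 9)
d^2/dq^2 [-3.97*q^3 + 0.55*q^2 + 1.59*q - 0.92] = 1.1 - 23.82*q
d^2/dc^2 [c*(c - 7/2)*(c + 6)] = 6*c + 5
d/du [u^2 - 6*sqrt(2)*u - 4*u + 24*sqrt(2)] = 2*u - 6*sqrt(2) - 4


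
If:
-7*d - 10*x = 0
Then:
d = -10*x/7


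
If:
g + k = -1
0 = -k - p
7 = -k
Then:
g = 6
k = -7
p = 7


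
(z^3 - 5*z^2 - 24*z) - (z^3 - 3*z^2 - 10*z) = -2*z^2 - 14*z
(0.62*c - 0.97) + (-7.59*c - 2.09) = -6.97*c - 3.06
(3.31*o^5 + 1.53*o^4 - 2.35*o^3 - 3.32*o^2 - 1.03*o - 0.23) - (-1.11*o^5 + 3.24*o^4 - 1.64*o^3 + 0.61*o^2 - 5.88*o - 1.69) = 4.42*o^5 - 1.71*o^4 - 0.71*o^3 - 3.93*o^2 + 4.85*o + 1.46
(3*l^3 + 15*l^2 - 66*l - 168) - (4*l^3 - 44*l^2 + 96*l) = -l^3 + 59*l^2 - 162*l - 168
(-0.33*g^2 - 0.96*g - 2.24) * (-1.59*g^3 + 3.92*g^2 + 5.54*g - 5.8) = 0.5247*g^5 + 0.2328*g^4 - 2.0298*g^3 - 12.1852*g^2 - 6.8416*g + 12.992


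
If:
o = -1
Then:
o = -1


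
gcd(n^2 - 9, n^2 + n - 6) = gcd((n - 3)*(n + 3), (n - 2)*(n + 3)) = n + 3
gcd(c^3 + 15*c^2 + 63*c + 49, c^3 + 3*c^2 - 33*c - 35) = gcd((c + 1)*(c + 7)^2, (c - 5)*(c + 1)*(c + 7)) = c^2 + 8*c + 7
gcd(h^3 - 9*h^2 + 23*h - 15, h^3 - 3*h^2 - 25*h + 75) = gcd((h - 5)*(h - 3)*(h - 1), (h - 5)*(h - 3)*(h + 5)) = h^2 - 8*h + 15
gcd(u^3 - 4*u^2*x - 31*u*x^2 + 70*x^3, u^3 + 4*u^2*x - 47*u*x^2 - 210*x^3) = -u^2 + 2*u*x + 35*x^2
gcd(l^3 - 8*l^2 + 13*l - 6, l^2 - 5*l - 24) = 1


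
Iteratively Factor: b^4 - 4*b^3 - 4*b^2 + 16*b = (b - 4)*(b^3 - 4*b) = (b - 4)*(b - 2)*(b^2 + 2*b) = b*(b - 4)*(b - 2)*(b + 2)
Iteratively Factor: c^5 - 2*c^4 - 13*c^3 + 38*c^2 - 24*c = (c + 4)*(c^4 - 6*c^3 + 11*c^2 - 6*c) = (c - 3)*(c + 4)*(c^3 - 3*c^2 + 2*c) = (c - 3)*(c - 1)*(c + 4)*(c^2 - 2*c) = c*(c - 3)*(c - 1)*(c + 4)*(c - 2)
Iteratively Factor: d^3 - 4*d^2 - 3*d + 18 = (d + 2)*(d^2 - 6*d + 9) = (d - 3)*(d + 2)*(d - 3)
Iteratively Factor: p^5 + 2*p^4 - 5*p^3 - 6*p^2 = (p)*(p^4 + 2*p^3 - 5*p^2 - 6*p) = p*(p - 2)*(p^3 + 4*p^2 + 3*p) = p*(p - 2)*(p + 3)*(p^2 + p) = p*(p - 2)*(p + 1)*(p + 3)*(p)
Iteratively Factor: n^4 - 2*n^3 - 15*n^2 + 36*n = (n)*(n^3 - 2*n^2 - 15*n + 36) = n*(n - 3)*(n^2 + n - 12) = n*(n - 3)^2*(n + 4)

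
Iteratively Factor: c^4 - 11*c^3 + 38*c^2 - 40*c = (c)*(c^3 - 11*c^2 + 38*c - 40) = c*(c - 2)*(c^2 - 9*c + 20) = c*(c - 4)*(c - 2)*(c - 5)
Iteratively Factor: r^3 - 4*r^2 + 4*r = (r - 2)*(r^2 - 2*r) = r*(r - 2)*(r - 2)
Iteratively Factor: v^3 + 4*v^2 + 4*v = (v + 2)*(v^2 + 2*v) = v*(v + 2)*(v + 2)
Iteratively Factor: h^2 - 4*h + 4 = (h - 2)*(h - 2)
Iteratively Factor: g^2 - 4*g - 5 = (g + 1)*(g - 5)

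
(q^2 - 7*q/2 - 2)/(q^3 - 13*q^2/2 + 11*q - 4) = (2*q + 1)/(2*q^2 - 5*q + 2)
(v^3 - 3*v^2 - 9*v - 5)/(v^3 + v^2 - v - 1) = (v - 5)/(v - 1)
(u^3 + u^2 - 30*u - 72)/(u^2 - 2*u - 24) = u + 3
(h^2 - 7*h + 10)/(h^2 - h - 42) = (-h^2 + 7*h - 10)/(-h^2 + h + 42)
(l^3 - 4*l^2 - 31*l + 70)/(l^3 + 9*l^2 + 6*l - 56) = (l^2 - 2*l - 35)/(l^2 + 11*l + 28)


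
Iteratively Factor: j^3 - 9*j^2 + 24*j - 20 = (j - 5)*(j^2 - 4*j + 4) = (j - 5)*(j - 2)*(j - 2)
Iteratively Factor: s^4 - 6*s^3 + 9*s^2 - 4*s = (s - 4)*(s^3 - 2*s^2 + s) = s*(s - 4)*(s^2 - 2*s + 1) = s*(s - 4)*(s - 1)*(s - 1)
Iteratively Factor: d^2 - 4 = (d - 2)*(d + 2)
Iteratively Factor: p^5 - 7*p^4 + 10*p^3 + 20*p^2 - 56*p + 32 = (p - 4)*(p^4 - 3*p^3 - 2*p^2 + 12*p - 8) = (p - 4)*(p - 1)*(p^3 - 2*p^2 - 4*p + 8) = (p - 4)*(p - 2)*(p - 1)*(p^2 - 4) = (p - 4)*(p - 2)*(p - 1)*(p + 2)*(p - 2)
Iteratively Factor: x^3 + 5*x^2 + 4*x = (x + 4)*(x^2 + x) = x*(x + 4)*(x + 1)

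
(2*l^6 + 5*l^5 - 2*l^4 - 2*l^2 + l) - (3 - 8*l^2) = 2*l^6 + 5*l^5 - 2*l^4 + 6*l^2 + l - 3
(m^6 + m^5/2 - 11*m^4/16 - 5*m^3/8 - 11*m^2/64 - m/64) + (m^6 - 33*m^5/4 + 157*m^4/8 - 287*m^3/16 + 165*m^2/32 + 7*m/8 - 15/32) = 2*m^6 - 31*m^5/4 + 303*m^4/16 - 297*m^3/16 + 319*m^2/64 + 55*m/64 - 15/32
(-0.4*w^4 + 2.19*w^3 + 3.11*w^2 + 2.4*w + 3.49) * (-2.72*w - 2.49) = 1.088*w^5 - 4.9608*w^4 - 13.9123*w^3 - 14.2719*w^2 - 15.4688*w - 8.6901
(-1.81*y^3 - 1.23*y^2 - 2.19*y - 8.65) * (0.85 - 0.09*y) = 0.1629*y^4 - 1.4278*y^3 - 0.8484*y^2 - 1.083*y - 7.3525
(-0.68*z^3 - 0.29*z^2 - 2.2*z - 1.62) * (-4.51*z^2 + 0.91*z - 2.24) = 3.0668*z^5 + 0.6891*z^4 + 11.1813*z^3 + 5.9538*z^2 + 3.4538*z + 3.6288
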